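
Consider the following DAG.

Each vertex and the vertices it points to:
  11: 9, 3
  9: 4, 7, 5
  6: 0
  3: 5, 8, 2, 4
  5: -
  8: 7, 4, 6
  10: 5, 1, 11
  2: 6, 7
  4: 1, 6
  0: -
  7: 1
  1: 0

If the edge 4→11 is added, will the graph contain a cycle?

Adding 4→11 creates a cycle iff 11 can already reach 4.
Path from 11: 11 → 3 → 4.
So 11 → … → 4 → 11 is a cycle.

Yes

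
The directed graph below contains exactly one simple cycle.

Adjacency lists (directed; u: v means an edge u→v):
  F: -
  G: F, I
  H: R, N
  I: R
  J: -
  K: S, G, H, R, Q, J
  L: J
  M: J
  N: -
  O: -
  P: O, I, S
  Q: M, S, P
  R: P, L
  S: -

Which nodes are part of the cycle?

I, P, R

DFS with gray/black marking from R:
R gray
  P gray
    O gray
    O black
    I gray
      I→R: R is gray → back edge
Back edge closes the cycle R → P → I → R; its vertices are {I, P, R}.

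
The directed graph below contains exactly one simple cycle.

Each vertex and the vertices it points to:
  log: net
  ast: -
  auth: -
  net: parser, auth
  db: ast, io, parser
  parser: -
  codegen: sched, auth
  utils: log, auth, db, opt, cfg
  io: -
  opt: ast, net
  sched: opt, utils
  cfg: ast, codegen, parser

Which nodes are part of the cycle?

cfg, sched, utils, codegen

DFS with gray/black marking from sched:
sched gray
  opt gray
    ast gray
    ast black
    net gray
      parser gray
      parser black
      auth gray
      auth black
    net black
  opt black
  utils gray
    log gray
      log→net: net black — skip
    log black
    utils→auth: auth black — skip
    db gray
      db→ast: ast black — skip
      io gray
      io black
      db→parser: parser black — skip
    db black
    utils→opt: opt black — skip
    cfg gray
      cfg→ast: ast black — skip
      codegen gray
        codegen→sched: sched is gray → back edge
Back edge closes the cycle sched → utils → cfg → codegen → sched; its vertices are {cfg, sched, utils, codegen}.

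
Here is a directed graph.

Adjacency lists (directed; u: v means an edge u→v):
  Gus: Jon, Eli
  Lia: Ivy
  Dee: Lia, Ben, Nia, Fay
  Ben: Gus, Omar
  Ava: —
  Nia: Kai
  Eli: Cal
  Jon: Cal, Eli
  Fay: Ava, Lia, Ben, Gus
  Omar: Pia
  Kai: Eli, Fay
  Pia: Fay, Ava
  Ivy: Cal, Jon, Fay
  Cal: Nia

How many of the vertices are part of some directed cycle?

12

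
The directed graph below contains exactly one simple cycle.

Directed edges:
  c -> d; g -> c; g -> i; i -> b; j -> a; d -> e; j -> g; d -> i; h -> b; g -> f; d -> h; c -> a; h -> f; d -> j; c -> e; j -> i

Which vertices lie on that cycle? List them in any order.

DFS with gray/black marking from g:
g gray
  i gray
    b gray
    b black
  i black
  c gray
    d gray
      e gray
      e black
      d→i: i black — skip
      j gray
        a gray
        a black
        j→g: g is gray → back edge
Back edge closes the cycle g → c → d → j → g; its vertices are {c, d, g, j}.

c, d, g, j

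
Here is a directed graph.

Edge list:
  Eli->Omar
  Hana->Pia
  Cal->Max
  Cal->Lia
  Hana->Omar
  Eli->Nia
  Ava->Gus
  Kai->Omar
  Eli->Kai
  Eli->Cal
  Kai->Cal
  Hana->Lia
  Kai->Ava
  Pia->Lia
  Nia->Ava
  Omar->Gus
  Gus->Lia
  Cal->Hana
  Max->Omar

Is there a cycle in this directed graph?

No

DFS with white/gray/black marking, starting from Cal:
Cal gray
  Max gray
    Omar gray
      Gus gray
        Lia gray
        Lia black
      Gus black
    Omar black
  Max black
  Hana gray
    Hana→Omar: Omar black — skip
    Hana→Lia: Lia black — skip
    Pia gray
      Pia→Lia: Lia black — skip
    Pia black
  Hana black
  Cal→Lia: Lia black — skip
Cal black
Kai gray
  Ava gray
    Ava→Gus: Gus black — skip
  Ava black
  Kai→Cal: Cal black — skip
  Kai→Omar: Omar black — skip
Kai black
Eli gray
  Nia gray
    Nia→Ava: Ava black — skip
  Nia black
  Eli→Cal: Cal black — skip
  Eli→Kai: Kai black — skip
  Eli→Omar: Omar black — skip
Eli black
Every edge goes to a white or black vertex — no back edge, so the graph is acyclic.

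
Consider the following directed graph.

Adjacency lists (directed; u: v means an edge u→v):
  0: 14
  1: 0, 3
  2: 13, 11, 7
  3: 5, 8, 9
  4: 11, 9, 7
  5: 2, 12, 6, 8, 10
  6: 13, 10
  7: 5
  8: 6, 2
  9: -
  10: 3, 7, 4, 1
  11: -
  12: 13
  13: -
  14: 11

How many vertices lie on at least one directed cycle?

A vertex is on a directed cycle iff it belongs to a strongly connected component of size ≥ 2 (or has a self-loop).
The vertices on cycles are {1, 2, 3, 4, 5, 6, 7, 8, 10} — 9 in total.

9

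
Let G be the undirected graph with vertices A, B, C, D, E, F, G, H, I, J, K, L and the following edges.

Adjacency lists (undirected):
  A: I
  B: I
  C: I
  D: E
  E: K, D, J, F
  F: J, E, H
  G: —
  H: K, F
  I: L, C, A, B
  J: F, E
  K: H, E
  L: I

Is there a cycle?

Yes

DFS, tracking each vertex's parent; an edge to a visited non-parent vertex closes a cycle.
Start from C:
visit C (parent –)
  visit I (parent C)
    visit L (parent I)
      L–I: parent, skip
    I–C: parent, skip
    visit A (parent I)
      A–I: parent, skip
    visit B (parent I)
      B–I: parent, skip
visit D (parent –)
  visit E (parent D)
    visit K (parent E)
      visit H (parent K)
        H–K: parent, skip
        visit F (parent H)
          visit J (parent F)
            J–F: parent, skip
            J–E: E visited and ≠ parent → cycle
Cycle: E – K – H – F – J – E.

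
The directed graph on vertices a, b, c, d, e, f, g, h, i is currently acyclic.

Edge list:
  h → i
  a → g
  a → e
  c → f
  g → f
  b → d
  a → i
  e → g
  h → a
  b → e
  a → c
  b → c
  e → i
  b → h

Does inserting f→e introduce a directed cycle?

Yes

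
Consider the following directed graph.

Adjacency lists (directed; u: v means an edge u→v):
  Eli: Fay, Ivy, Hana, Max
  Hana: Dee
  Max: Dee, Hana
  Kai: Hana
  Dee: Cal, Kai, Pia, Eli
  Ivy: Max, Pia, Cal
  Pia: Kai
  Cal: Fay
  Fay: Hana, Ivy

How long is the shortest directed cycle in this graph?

3

For each vertex v, BFS finds the shortest path from v back to v.
The shortest such closed walk is Dee → Kai → Hana → Dee, length 3.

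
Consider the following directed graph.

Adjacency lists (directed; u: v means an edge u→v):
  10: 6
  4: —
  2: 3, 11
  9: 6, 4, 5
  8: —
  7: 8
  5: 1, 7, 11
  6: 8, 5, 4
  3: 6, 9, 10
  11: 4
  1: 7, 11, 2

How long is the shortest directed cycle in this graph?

For each vertex v, BFS finds the shortest path from v back to v.
The shortest such closed walk is 3 → 9 → 5 → 1 → 2 → 3, length 5.

5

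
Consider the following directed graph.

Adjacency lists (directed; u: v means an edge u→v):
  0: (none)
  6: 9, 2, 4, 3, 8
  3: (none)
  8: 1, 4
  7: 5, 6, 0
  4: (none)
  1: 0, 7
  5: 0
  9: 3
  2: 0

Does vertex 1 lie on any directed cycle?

Yes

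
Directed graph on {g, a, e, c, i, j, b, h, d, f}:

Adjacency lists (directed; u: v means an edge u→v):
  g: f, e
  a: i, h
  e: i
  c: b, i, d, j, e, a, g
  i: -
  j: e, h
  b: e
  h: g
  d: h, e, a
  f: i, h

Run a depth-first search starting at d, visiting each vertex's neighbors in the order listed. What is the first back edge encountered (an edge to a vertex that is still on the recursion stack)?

f→h

DFS from d (visiting each vertex's neighbors in the order listed); mark gray on enter, black on exit:
d gray
  h gray
    g gray
      f gray
        i gray
        i black
        f→h: h is gray → back edge
First back edge: f → h.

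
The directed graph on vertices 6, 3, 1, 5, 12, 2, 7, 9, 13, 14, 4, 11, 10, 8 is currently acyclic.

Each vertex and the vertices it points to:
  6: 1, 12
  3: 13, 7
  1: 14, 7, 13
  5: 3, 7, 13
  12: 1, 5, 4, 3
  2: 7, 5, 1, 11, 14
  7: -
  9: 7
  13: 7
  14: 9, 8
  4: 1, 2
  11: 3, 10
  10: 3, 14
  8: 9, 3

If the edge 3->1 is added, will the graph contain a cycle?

Yes

Adding 3→1 creates a cycle iff 1 can already reach 3.
Path from 1: 1 → 14 → 8 → 3.
So 1 → … → 3 → 1 is a cycle.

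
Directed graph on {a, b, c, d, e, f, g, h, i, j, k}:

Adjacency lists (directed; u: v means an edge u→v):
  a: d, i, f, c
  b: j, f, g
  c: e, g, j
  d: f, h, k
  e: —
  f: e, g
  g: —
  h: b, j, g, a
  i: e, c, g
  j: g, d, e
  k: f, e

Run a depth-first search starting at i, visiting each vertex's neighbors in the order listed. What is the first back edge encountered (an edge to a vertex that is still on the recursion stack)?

b→j

DFS from i (visiting each vertex's neighbors in the order listed); mark gray on enter, black on exit:
i gray
  e gray
  e black
  c gray
    c→e: e black — skip
    g gray
    g black
    j gray
      j→g: g black — skip
      d gray
        f gray
          f→e: e black — skip
          f→g: g black — skip
        f black
        h gray
          b gray
            b→j: j is gray → back edge
First back edge: b → j.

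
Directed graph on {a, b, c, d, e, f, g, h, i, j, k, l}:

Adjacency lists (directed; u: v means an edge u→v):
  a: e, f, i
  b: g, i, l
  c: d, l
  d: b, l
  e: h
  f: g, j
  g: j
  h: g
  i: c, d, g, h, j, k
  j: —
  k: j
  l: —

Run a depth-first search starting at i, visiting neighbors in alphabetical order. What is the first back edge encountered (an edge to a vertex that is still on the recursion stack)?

b->i

DFS from i (visiting neighbors in alphabetical order); mark gray on enter, black on exit:
i gray
  c gray
    d gray
      b gray
        g gray
          j gray
          j black
        g black
        b→i: i is gray → back edge
First back edge: b → i.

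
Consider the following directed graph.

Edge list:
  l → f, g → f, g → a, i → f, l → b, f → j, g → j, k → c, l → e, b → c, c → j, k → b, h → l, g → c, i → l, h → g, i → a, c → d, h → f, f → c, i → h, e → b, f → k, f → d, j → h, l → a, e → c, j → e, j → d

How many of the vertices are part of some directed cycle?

9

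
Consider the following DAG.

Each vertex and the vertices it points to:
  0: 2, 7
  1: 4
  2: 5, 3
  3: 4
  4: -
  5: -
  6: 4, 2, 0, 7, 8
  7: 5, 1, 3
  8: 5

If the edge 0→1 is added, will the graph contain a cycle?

Adding 0→1 creates a cycle iff 1 can already reach 0.
Explore from 1: no path reaches 0. The graph stays acyclic.

No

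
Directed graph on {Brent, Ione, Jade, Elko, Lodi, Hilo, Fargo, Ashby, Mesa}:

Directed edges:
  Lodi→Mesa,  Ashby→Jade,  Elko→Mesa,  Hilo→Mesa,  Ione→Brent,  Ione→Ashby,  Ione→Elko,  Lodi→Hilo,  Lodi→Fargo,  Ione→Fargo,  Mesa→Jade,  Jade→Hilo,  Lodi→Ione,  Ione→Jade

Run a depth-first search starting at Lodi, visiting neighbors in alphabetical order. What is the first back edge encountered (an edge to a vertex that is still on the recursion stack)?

Jade->Hilo

DFS from Lodi (visiting neighbors in alphabetical order); mark gray on enter, black on exit:
Lodi gray
  Fargo gray
  Fargo black
  Hilo gray
    Mesa gray
      Jade gray
        Jade→Hilo: Hilo is gray → back edge
First back edge: Jade → Hilo.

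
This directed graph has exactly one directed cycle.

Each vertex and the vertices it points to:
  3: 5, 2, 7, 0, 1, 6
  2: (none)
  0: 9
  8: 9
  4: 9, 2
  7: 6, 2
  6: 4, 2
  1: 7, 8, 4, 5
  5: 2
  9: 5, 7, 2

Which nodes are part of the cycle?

DFS with gray/black marking from 7:
7 gray
  6 gray
    4 gray
      9 gray
        5 gray
          2 gray
          2 black
        5 black
        9→7: 7 is gray → back edge
Back edge closes the cycle 7 → 6 → 4 → 9 → 7; its vertices are {4, 6, 7, 9}.

4, 6, 7, 9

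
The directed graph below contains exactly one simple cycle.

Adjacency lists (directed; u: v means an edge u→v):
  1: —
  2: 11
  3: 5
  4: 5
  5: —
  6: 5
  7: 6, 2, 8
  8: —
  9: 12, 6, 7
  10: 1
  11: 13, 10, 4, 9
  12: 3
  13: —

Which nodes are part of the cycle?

2, 7, 9, 11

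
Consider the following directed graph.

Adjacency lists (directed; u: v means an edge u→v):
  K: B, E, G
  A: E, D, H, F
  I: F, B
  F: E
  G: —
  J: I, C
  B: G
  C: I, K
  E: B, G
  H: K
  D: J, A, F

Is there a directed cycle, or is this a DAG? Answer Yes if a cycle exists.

DFS with white/gray/black marking, starting from J:
J gray
  I gray
    F gray
      E gray
        B gray
          G gray
          G black
        B black
        E→G: G black — skip
      E black
    F black
    I→B: B black — skip
  I black
  C gray
    C→I: I black — skip
    K gray
      K→B: B black — skip
      K→E: E black — skip
      K→G: G black — skip
    K black
  C black
J black
A gray
  A→E: E black — skip
  D gray
    D→J: J black — skip
    D→A: A is gray → back edge
Back edge found, so a cycle exists: A → D → A.

Yes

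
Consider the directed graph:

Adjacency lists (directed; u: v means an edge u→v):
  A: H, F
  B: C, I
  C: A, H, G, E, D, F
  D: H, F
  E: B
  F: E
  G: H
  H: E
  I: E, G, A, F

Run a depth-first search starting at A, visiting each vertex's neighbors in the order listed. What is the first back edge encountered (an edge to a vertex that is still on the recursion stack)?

C->A

DFS from A (visiting each vertex's neighbors in the order listed); mark gray on enter, black on exit:
A gray
  H gray
    E gray
      B gray
        C gray
          C→A: A is gray → back edge
First back edge: C → A.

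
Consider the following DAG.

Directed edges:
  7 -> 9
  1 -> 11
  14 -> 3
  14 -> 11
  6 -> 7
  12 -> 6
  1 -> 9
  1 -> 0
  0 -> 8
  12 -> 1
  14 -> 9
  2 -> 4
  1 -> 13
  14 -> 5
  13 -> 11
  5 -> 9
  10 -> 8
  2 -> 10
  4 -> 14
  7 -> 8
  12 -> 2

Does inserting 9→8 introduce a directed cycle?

No

Adding 9→8 creates a cycle iff 8 can already reach 9.
Explore from 8: no path reaches 9. The graph stays acyclic.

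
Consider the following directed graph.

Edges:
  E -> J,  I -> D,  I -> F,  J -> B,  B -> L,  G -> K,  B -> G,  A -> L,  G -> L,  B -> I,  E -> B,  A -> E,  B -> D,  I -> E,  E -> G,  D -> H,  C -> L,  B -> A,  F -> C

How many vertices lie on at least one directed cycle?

A vertex is on a directed cycle iff it belongs to a strongly connected component of size ≥ 2 (or has a self-loop).
The vertices on cycles are {A, B, E, I, J} — 5 in total.

5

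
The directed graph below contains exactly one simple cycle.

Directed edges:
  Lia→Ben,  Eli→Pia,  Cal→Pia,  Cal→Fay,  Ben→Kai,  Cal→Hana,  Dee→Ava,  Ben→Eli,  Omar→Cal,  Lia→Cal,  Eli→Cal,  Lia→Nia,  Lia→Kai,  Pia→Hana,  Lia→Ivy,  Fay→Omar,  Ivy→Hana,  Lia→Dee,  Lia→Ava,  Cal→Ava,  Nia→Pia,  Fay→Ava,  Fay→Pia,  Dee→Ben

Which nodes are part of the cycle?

Cal, Fay, Omar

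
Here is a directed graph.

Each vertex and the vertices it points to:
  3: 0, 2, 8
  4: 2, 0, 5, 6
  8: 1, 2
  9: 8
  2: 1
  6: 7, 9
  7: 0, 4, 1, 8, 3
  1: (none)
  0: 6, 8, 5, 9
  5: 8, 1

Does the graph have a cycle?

Yes

DFS with white/gray/black marking, starting from 0:
0 gray
  6 gray
    7 gray
      7→0: 0 is gray → back edge
Back edge found, so a cycle exists: 0 → 6 → 7 → 0.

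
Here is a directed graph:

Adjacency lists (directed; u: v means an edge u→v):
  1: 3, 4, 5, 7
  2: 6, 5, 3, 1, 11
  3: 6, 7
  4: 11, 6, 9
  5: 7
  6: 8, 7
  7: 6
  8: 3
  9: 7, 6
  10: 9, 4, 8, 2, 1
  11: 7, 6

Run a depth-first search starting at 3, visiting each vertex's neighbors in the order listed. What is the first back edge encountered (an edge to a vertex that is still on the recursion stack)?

8→3

DFS from 3 (visiting each vertex's neighbors in the order listed); mark gray on enter, black on exit:
3 gray
  6 gray
    8 gray
      8→3: 3 is gray → back edge
First back edge: 8 → 3.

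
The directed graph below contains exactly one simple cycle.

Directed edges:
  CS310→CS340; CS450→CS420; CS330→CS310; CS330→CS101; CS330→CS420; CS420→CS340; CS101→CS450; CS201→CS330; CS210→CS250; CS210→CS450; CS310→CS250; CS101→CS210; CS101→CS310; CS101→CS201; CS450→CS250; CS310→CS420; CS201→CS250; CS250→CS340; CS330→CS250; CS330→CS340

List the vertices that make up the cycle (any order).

DFS with gray/black marking from CS330:
CS330 gray
  CS420 gray
    CS340 gray
    CS340 black
  CS420 black
  CS330→CS340: CS340 black — skip
  CS310 gray
    CS310→CS340: CS340 black — skip
    CS310→CS420: CS420 black — skip
    CS250 gray
      CS250→CS340: CS340 black — skip
    CS250 black
  CS310 black
  CS101 gray
    CS450 gray
      CS450→CS420: CS420 black — skip
      CS450→CS250: CS250 black — skip
    CS450 black
    CS201 gray
      CS201→CS250: CS250 black — skip
      CS201→CS330: CS330 is gray → back edge
Back edge closes the cycle CS330 → CS101 → CS201 → CS330; its vertices are {CS101, CS201, CS330}.

CS101, CS201, CS330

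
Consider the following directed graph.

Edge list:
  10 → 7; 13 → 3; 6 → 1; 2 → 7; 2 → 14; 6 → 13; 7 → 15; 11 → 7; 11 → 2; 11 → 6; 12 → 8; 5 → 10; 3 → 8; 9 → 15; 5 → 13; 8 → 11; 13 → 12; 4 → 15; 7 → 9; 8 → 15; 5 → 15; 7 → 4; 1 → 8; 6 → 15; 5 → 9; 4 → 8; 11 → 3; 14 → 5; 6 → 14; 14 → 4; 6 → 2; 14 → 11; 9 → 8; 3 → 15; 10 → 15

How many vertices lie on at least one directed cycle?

14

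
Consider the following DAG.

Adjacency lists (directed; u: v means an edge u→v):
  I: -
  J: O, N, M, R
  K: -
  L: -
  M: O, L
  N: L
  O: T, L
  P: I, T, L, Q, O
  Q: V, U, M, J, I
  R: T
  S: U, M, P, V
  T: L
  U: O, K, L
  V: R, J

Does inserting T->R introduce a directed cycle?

Adding T→R creates a cycle iff R can already reach T.
Path from R: R → T.
So R → … → T → R is a cycle.

Yes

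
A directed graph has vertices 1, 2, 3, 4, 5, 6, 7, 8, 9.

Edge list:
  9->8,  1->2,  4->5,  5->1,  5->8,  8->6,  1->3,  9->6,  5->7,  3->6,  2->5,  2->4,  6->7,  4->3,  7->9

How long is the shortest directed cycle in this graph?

For each vertex v, BFS finds the shortest path from v back to v.
The shortest such closed walk is 5 → 1 → 2 → 5, length 3.

3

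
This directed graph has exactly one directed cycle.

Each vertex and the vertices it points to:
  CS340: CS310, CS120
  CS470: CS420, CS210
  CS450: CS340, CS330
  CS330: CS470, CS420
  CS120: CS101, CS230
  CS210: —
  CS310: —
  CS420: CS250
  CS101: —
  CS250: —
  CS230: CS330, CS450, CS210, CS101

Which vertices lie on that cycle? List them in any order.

DFS with gray/black marking from CS230:
CS230 gray
  CS330 gray
    CS470 gray
      CS420 gray
        CS250 gray
        CS250 black
      CS420 black
      CS210 gray
      CS210 black
    CS470 black
    CS330→CS420: CS420 black — skip
  CS330 black
  CS450 gray
    CS340 gray
      CS310 gray
      CS310 black
      CS120 gray
        CS101 gray
        CS101 black
        CS120→CS230: CS230 is gray → back edge
Back edge closes the cycle CS230 → CS450 → CS340 → CS120 → CS230; its vertices are {CS120, CS230, CS340, CS450}.

CS120, CS230, CS340, CS450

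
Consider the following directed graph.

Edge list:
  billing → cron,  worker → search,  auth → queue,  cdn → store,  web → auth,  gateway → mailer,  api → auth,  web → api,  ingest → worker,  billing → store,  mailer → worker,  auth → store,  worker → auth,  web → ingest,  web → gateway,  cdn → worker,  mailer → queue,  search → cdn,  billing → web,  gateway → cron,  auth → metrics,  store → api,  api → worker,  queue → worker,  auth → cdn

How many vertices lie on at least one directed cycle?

7

A vertex is on a directed cycle iff it belongs to a strongly connected component of size ≥ 2 (or has a self-loop).
The vertices on cycles are {api, cdn, auth, queue, store, search, worker} — 7 in total.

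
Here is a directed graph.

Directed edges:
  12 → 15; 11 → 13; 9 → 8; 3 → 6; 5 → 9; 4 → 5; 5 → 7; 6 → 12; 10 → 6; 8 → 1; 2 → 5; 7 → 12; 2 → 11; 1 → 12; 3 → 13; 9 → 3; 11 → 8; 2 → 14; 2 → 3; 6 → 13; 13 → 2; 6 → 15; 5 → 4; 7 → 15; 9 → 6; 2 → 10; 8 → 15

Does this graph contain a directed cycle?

Yes

DFS with white/gray/black marking, starting from 1:
1 gray
  12 gray
    15 gray
    15 black
  12 black
1 black
5 gray
  7 gray
    7→15: 15 black — skip
    7→12: 12 black — skip
  7 black
  4 gray
    4→5: 5 is gray → back edge
Back edge found, so a cycle exists: 5 → 4 → 5.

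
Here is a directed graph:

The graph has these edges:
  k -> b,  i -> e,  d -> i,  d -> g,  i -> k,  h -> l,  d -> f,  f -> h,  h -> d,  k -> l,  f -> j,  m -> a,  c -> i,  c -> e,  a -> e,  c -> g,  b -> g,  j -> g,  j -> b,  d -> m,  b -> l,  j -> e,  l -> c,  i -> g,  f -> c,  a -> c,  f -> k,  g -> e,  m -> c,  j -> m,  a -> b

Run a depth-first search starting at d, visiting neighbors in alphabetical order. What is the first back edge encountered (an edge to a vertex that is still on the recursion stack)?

l->c

DFS from d (visiting neighbors in alphabetical order); mark gray on enter, black on exit:
d gray
  f gray
    c gray
      e gray
      e black
      g gray
        g→e: e black — skip
      g black
      i gray
        i→e: e black — skip
        i→g: g black — skip
        k gray
          b gray
            b→g: g black — skip
            l gray
              l→c: c is gray → back edge
First back edge: l → c.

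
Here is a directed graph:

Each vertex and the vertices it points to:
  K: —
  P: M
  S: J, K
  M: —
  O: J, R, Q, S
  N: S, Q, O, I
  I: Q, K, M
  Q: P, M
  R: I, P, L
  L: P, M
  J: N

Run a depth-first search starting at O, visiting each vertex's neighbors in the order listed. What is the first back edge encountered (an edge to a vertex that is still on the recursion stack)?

S->J

DFS from O (visiting each vertex's neighbors in the order listed); mark gray on enter, black on exit:
O gray
  J gray
    N gray
      S gray
        S→J: J is gray → back edge
First back edge: S → J.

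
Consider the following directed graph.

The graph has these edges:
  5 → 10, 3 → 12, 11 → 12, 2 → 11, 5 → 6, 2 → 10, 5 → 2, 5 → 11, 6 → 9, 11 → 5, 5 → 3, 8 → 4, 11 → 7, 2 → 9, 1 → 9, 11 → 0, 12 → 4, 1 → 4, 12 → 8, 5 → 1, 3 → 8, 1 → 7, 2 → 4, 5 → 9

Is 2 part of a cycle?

2 is on a cycle iff 2 can reach itself via ≥1 edge.
2 → 11 → 5 → 2 — yes.

Yes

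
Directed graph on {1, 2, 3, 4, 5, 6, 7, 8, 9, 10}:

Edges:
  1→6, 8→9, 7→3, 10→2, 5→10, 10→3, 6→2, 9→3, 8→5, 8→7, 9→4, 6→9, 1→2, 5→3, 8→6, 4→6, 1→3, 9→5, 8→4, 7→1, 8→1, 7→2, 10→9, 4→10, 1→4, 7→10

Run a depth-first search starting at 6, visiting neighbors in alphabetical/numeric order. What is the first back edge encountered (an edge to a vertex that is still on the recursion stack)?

4->6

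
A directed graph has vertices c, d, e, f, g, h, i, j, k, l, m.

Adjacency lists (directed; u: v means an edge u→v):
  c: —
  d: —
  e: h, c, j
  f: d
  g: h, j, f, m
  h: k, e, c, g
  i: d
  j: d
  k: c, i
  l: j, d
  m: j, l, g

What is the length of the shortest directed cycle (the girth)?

2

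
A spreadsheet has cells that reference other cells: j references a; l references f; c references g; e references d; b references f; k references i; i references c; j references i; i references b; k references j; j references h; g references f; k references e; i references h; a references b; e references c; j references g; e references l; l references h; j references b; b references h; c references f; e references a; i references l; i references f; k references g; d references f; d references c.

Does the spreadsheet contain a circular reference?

DFS with white/gray/black marking, starting from k:
k gray
  i gray
    l gray
      h gray
      h black
      f gray
      f black
    l black
    b gray
      b→h: h black — skip
      b→f: f black — skip
    b black
    i→f: f black — skip
    i→h: h black — skip
    c gray
      c→f: f black — skip
      g gray
        g→f: f black — skip
      g black
    c black
  i black
  k→g: g black — skip
  j gray
    j→i: i black — skip
    j→b: b black — skip
    j→g: g black — skip
    j→h: h black — skip
    a gray
      a→b: b black — skip
    a black
  j black
  e gray
    e→a: a black — skip
    d gray
      d→f: f black — skip
      d→c: c black — skip
    d black
    e→l: l black — skip
    e→c: c black — skip
  e black
k black
Every edge goes to a white or black vertex — no back edge, so the graph is acyclic.

No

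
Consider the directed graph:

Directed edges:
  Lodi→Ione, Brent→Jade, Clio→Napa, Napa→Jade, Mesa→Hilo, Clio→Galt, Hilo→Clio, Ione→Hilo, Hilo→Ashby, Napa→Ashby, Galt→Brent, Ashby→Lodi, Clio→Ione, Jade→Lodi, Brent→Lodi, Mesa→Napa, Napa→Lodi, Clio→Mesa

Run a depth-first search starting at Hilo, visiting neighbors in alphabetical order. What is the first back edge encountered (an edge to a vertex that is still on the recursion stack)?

Ione→Hilo

DFS from Hilo (visiting neighbors in alphabetical order); mark gray on enter, black on exit:
Hilo gray
  Ashby gray
    Lodi gray
      Ione gray
        Ione→Hilo: Hilo is gray → back edge
First back edge: Ione → Hilo.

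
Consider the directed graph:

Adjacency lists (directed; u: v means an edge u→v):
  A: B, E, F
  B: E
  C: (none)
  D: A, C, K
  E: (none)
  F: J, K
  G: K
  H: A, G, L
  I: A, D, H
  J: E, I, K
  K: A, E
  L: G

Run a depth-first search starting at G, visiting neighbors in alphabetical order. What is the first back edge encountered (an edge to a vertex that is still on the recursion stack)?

I→A

DFS from G (visiting neighbors in alphabetical order); mark gray on enter, black on exit:
G gray
  K gray
    A gray
      B gray
        E gray
        E black
      B black
      A→E: E black — skip
      F gray
        J gray
          J→E: E black — skip
          I gray
            I→A: A is gray → back edge
First back edge: I → A.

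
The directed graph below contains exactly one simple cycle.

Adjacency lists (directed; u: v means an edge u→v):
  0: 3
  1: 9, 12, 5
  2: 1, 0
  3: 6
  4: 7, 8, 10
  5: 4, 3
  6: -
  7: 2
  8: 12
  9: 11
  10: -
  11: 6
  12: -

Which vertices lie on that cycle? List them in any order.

1, 2, 4, 5, 7

DFS with gray/black marking from 1:
1 gray
  9 gray
    11 gray
      6 gray
      6 black
    11 black
  9 black
  12 gray
  12 black
  5 gray
    4 gray
      7 gray
        2 gray
          2→1: 1 is gray → back edge
Back edge closes the cycle 1 → 5 → 4 → 7 → 2 → 1; its vertices are {1, 2, 4, 5, 7}.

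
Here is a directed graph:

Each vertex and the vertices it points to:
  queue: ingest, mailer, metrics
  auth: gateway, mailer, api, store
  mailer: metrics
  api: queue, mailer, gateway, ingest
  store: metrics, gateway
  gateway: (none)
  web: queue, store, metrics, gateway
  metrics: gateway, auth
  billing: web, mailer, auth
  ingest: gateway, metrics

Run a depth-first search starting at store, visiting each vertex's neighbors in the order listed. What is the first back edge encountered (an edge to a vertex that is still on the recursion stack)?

DFS from store (visiting each vertex's neighbors in the order listed); mark gray on enter, black on exit:
store gray
  metrics gray
    gateway gray
    gateway black
    auth gray
      auth→gateway: gateway black — skip
      mailer gray
        mailer→metrics: metrics is gray → back edge
First back edge: mailer → metrics.

mailer→metrics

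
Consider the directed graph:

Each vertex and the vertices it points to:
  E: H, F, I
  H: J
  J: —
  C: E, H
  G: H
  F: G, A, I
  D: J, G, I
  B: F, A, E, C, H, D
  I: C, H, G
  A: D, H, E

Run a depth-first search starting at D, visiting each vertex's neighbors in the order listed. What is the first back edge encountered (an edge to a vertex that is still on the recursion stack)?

DFS from D (visiting each vertex's neighbors in the order listed); mark gray on enter, black on exit:
D gray
  J gray
  J black
  G gray
    H gray
      H→J: J black — skip
    H black
  G black
  I gray
    C gray
      E gray
        E→H: H black — skip
        F gray
          F→G: G black — skip
          A gray
            A→D: D is gray → back edge
First back edge: A → D.

A→D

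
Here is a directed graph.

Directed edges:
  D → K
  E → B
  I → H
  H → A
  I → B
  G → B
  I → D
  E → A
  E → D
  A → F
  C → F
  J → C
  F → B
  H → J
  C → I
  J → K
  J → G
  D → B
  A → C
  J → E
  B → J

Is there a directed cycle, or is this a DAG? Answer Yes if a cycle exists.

Yes

DFS with white/gray/black marking, starting from C:
C gray
  I gray
    D gray
      K gray
      K black
      B gray
        J gray
          J→K: K black — skip
          G gray
            G→B: B is gray → back edge
Back edge found, so a cycle exists: B → J → G → B.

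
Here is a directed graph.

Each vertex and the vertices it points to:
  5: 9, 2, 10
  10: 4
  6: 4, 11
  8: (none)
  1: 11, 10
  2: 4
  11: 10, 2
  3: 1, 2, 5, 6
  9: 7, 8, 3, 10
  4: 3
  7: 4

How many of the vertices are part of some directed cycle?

10

A vertex is on a directed cycle iff it belongs to a strongly connected component of size ≥ 2 (or has a self-loop).
The vertices on cycles are {1, 2, 3, 4, 5, 6, 7, 9, 10, 11} — 10 in total.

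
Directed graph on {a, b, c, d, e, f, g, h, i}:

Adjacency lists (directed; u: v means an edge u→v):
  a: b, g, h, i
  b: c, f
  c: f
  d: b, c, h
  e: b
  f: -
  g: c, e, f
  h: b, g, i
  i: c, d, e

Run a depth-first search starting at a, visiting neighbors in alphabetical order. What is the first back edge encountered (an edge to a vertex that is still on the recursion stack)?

DFS from a (visiting neighbors in alphabetical order); mark gray on enter, black on exit:
a gray
  b gray
    c gray
      f gray
      f black
    c black
    b→f: f black — skip
  b black
  g gray
    g→c: c black — skip
    e gray
      e→b: b black — skip
    e black
    g→f: f black — skip
  g black
  h gray
    h→b: b black — skip
    h→g: g black — skip
    i gray
      i→c: c black — skip
      d gray
        d→b: b black — skip
        d→c: c black — skip
        d→h: h is gray → back edge
First back edge: d → h.

d->h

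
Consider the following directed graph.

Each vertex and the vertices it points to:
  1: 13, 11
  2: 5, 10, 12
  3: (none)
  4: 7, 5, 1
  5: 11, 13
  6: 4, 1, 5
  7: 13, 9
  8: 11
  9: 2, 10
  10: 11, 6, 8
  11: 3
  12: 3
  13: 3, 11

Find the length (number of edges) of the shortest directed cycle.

For each vertex v, BFS finds the shortest path from v back to v.
The shortest such closed walk is 9 → 10 → 6 → 4 → 7 → 9, length 5.

5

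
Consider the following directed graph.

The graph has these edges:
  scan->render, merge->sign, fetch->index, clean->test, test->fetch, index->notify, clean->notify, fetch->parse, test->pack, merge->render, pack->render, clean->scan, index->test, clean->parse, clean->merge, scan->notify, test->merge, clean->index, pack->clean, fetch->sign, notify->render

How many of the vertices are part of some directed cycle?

5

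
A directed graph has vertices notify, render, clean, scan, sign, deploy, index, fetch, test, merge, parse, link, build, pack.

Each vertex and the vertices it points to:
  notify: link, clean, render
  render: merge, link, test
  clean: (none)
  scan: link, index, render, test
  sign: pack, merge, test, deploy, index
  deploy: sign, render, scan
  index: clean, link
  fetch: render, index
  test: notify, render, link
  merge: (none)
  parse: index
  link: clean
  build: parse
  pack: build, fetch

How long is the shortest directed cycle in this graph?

2

For each vertex v, BFS finds the shortest path from v back to v.
The shortest such closed walk is deploy → sign → deploy, length 2.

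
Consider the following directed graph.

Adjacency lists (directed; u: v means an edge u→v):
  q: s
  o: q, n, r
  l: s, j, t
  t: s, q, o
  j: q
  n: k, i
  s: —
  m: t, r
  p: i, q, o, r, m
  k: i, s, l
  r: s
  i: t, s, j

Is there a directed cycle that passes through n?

Yes

n is on a cycle iff n can reach itself via ≥1 edge.
n → i → t → o → n — yes.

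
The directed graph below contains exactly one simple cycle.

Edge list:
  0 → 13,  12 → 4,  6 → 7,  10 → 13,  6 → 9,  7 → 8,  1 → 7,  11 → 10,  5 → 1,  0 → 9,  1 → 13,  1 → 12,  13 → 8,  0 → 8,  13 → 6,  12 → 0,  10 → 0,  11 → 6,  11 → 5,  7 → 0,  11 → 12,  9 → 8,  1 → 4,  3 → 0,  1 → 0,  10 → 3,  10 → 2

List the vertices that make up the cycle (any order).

DFS with gray/black marking from 13:
13 gray
  8 gray
  8 black
  6 gray
    9 gray
      9→8: 8 black — skip
    9 black
    7 gray
      0 gray
        0→9: 9 black — skip
        0→8: 8 black — skip
        0→13: 13 is gray → back edge
Back edge closes the cycle 13 → 6 → 7 → 0 → 13; its vertices are {0, 6, 7, 13}.

0, 6, 7, 13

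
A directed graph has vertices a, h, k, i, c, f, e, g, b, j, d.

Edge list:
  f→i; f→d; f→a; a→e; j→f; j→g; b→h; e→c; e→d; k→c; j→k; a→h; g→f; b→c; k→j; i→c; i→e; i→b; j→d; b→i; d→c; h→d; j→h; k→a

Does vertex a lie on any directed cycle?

a lies on a cycle iff there is a path from a back to itself.
Exploring from a, it never reaches itself; equivalently, its strongly connected component is a singleton.

No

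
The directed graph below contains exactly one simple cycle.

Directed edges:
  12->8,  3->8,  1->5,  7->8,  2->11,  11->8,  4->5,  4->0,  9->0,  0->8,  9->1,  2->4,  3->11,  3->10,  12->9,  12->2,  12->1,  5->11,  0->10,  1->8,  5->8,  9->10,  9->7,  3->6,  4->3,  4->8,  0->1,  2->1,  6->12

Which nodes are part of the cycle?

2, 3, 4, 6, 12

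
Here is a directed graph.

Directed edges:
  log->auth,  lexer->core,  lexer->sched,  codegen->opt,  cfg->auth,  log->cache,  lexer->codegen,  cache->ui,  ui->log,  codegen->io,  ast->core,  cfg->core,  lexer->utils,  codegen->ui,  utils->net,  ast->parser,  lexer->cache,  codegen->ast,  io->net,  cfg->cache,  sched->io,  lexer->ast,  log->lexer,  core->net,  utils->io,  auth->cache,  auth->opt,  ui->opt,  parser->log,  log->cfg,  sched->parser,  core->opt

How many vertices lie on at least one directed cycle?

10

A vertex is on a directed cycle iff it belongs to a strongly connected component of size ≥ 2 (or has a self-loop).
The vertices on cycles are {ui, ast, cfg, log, auth, cache, lexer, sched, parser, codegen} — 10 in total.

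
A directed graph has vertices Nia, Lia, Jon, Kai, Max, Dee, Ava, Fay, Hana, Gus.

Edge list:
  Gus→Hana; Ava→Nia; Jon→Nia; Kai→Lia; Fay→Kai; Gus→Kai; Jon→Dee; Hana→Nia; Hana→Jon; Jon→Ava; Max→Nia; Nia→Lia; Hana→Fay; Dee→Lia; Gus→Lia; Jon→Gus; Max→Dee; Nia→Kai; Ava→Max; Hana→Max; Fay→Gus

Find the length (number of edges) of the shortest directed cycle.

For each vertex v, BFS finds the shortest path from v back to v.
The shortest such closed walk is Jon → Gus → Hana → Jon, length 3.

3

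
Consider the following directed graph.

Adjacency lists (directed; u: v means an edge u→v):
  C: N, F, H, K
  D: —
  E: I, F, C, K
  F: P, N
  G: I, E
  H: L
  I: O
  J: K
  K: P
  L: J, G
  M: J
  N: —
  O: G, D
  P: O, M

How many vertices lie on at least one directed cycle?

A vertex is on a directed cycle iff it belongs to a strongly connected component of size ≥ 2 (or has a self-loop).
The vertices on cycles are {C, E, F, G, H, I, J, K, L, M, O, P} — 12 in total.

12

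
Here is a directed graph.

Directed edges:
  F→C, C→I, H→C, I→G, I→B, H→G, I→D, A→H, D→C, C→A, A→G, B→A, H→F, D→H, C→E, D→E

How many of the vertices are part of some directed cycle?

7

A vertex is on a directed cycle iff it belongs to a strongly connected component of size ≥ 2 (or has a self-loop).
The vertices on cycles are {A, B, C, D, F, H, I} — 7 in total.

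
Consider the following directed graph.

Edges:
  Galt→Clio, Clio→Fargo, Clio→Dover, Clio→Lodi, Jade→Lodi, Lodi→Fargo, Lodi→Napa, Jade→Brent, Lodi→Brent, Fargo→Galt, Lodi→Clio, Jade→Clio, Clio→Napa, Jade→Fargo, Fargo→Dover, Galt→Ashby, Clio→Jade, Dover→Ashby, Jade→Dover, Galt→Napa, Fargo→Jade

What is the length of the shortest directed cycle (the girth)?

For each vertex v, BFS finds the shortest path from v back to v.
The shortest such closed walk is Clio → Jade → Clio, length 2.

2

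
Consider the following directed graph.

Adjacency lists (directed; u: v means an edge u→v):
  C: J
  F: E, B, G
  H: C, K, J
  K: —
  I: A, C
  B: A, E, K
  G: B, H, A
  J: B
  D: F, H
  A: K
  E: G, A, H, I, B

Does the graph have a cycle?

DFS with white/gray/black marking, starting from D:
D gray
  F gray
    E gray
      G gray
        B gray
          A gray
            K gray
            K black
          A black
          B→E: E is gray → back edge
Back edge found, so a cycle exists: E → G → B → E.

Yes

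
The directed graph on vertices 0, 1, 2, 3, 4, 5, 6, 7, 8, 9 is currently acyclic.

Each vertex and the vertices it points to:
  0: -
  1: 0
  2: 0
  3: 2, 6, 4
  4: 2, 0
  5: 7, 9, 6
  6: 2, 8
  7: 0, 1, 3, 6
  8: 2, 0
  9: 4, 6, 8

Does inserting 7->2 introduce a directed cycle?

No

Adding 7→2 creates a cycle iff 2 can already reach 7.
Explore from 2: no path reaches 7. The graph stays acyclic.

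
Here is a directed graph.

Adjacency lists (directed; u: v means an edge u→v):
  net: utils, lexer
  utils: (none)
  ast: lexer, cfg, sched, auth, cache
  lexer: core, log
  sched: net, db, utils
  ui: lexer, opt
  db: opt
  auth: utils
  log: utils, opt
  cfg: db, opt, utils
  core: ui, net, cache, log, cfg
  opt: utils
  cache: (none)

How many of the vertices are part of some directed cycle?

4

A vertex is on a directed cycle iff it belongs to a strongly connected component of size ≥ 2 (or has a self-loop).
The vertices on cycles are {ui, net, core, lexer} — 4 in total.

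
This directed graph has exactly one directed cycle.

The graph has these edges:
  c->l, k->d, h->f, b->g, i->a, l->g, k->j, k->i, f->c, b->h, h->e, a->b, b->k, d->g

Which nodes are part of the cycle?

a, b, i, k

DFS with gray/black marking from b:
b gray
  h gray
    e gray
    e black
    f gray
      c gray
        l gray
          g gray
          g black
        l black
      c black
    f black
  h black
  b→g: g black — skip
  k gray
    j gray
    j black
    d gray
      d→g: g black — skip
    d black
    i gray
      a gray
        a→b: b is gray → back edge
Back edge closes the cycle b → k → i → a → b; its vertices are {a, b, i, k}.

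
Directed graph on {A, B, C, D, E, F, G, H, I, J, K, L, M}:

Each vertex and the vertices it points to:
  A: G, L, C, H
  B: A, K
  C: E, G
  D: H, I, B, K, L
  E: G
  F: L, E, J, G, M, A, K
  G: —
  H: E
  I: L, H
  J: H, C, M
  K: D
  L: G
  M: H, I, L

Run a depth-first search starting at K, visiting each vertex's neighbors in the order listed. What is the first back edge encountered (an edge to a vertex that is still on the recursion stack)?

B→K

DFS from K (visiting each vertex's neighbors in the order listed); mark gray on enter, black on exit:
K gray
  D gray
    H gray
      E gray
        G gray
        G black
      E black
    H black
    I gray
      L gray
        L→G: G black — skip
      L black
      I→H: H black — skip
    I black
    B gray
      A gray
        A→G: G black — skip
        A→L: L black — skip
        C gray
          C→E: E black — skip
          C→G: G black — skip
        C black
        A→H: H black — skip
      A black
      B→K: K is gray → back edge
First back edge: B → K.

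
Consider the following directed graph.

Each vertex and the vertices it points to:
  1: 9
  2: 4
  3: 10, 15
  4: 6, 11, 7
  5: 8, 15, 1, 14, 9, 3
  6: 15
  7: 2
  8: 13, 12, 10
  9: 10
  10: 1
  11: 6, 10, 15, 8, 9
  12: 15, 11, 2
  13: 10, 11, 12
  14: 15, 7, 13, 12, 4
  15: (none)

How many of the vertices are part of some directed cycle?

10

A vertex is on a directed cycle iff it belongs to a strongly connected component of size ≥ 2 (or has a self-loop).
The vertices on cycles are {1, 2, 4, 7, 8, 9, 10, 11, 12, 13} — 10 in total.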